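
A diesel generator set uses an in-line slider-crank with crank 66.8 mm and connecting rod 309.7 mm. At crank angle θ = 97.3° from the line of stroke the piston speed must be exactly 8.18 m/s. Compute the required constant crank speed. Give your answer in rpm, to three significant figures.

1210

For an in-line slider-crank, |v_piston| = rω|sinθ|·[1 + r cosθ/√(L² − r² sin²θ)].
With r = 0.0668 m, L = 0.3097 m, θ = 97.3°: the bracketed kinematic factor |dx/dθ| = 0.0644 m.
ω = v/|dx/dθ| = 8.18/0.0644 = 127.02 rad/s.
N = 60ω/(2π) = 1212.9 rpm.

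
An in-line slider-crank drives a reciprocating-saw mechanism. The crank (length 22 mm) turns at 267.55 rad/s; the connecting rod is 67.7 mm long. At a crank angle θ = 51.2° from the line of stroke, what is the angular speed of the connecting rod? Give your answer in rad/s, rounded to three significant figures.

56.3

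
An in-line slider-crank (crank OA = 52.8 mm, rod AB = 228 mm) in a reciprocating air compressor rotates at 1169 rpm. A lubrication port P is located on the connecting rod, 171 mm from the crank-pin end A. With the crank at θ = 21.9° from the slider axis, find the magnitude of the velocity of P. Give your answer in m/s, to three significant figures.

ω = 122.4 rad/s.  Crank-pin speed |V_A| = rω = 6.4636 m/s, perpendicular to OA.
Rod angle: sinφ = −(r/L) sinθ ⇒ φ = -4.955°; ω_rod = −rω cosθ/√(L²−r²sin²θ) = -26.402 rad/s.
V_P = V_A + ω_rod × AP, with AP = 0.171 m along the rod.
Components: V_Px = −rω sinθ − a·ω_rod·sinφ = -2.8008 m/s;  V_Py = rω cosθ + a·ω_rod·cosφ = +1.4993 m/s.
|V_P| = √(V_Px² + V_Py²) = 3.1769 m/s.

3.18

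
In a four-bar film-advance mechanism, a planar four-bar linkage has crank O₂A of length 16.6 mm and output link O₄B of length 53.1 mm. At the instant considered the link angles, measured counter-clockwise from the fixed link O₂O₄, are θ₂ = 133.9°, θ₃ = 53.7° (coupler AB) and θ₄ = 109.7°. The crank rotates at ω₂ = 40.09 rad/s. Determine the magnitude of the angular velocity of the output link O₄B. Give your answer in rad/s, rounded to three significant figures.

ω₂ = 40.09 rad/s
Differentiating the loop-closure r₂e^{iθ₂}+r₃e^{iθ₃}=r₁+r₄e^{iθ₄} gives r₂ω₂e^{iθ₂}+r₃ω₃e^{iθ₃}=r₄ω₄e^{iθ₄}.
Eliminating the other unknown: ω₄ = r₂ω₂ sin(θ₂−θ₃) / [r₄ sin(θ₄−θ₃)].
Numerator sine = +0.98541; denominator sine = +0.82904.
Result = 0.0166·40.09·(+0.98541) / (0.0531·(+0.82904)) = +14.897 rad/s; magnitude 14.897 rad/s.

14.9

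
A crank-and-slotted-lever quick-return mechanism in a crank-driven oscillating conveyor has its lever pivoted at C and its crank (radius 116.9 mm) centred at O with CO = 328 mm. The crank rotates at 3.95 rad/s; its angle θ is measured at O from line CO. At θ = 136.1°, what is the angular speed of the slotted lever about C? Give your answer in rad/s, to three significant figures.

0.836

ω = 3.95 rad/s
Crank pin A relative to C: A = (d + r cosθ, r sinθ); lever angle φ = atan2(r sinθ, d + r cosθ).
Differentiating tanφ: φ̇ = rω(d cosθ + r)/(d² + r² + 2dr cosθ).
d² + r² + 2dr cosθ = |CA|² = 0.0659931 m²;  d cosθ + r = -0.11944 m.
|ω_lever| = |0.1169·3.95·-0.11944| / 0.0659931 = 0.83573 rad/s.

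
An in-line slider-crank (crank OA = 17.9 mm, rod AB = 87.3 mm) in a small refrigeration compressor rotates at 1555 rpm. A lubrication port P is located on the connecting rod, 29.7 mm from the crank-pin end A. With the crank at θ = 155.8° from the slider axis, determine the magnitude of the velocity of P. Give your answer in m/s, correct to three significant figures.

2.08

ω = 162.8 rad/s.  Crank-pin speed |V_A| = rω = 2.9148 m/s, perpendicular to OA.
Rod angle: sinφ = −(r/L) sinθ ⇒ φ = -4.821°; ω_rod = −rω cosθ/√(L²−r²sin²θ) = +30.563 rad/s.
V_P = V_A + ω_rod × AP, with AP = 0.0297 m along the rod.
Components: V_Px = −rω sinθ − a·ω_rod·sinφ = -1.1186 m/s;  V_Py = rω cosθ + a·ω_rod·cosφ = -1.7542 m/s.
|V_P| = √(V_Px² + V_Py²) = 2.0805 m/s.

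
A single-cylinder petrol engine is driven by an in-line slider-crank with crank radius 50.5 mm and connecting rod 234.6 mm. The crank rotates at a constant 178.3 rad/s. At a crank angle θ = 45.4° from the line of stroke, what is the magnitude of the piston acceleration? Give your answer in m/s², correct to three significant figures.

ω = 178.3 rad/s
x(θ) = r cosθ + √(L² − r² sin²θ); with ω constant, a = ω²·d²x/dθ².
d²x/dθ² = −r cosθ − r²(cos2θ)/√u − r⁴ sin²2θ/(4u^{3/2}),  u = L² − r² sin²θ = 0.0537442 m².
Substituting r = 0.0505 m, L = 0.2346 m, θ = 45.4°: d²x/dθ² = -0.035436 m.
a = ω²·d²x/dθ² = (178.3)²·(-0.035436) = -1126.5 m/s²;  |a| = 1126.5 m/s².

1130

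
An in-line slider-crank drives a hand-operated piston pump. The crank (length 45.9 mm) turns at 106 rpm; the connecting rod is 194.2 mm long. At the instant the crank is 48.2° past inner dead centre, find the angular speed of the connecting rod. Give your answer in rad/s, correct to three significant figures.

1.78

ω = 11.1 rad/s (converted from 106 rpm).
The rod makes angle φ with the slider axis where L sinφ = r sinθ; differentiating, L cosφ·φ̇ = r ω cosθ.
L cosφ = √(L² − r² sin²θ) = 0.19116 m.
|ω_rod| = r ω |cosθ| / √(L² − r² sin²θ) = 0.0459·11.1·0.66653/0.19116 = 1.7765 rad/s.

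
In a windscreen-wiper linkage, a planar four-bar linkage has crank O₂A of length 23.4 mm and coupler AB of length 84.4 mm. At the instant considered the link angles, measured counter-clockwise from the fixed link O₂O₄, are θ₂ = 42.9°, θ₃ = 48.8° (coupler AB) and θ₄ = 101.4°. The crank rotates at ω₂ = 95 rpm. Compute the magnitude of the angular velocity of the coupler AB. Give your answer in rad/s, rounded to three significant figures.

ω₂ = 9.948 rad/s (from 95 rpm).
Differentiating the loop-closure r₂e^{iθ₂}+r₃e^{iθ₃}=r₁+r₄e^{iθ₄} gives r₂ω₂e^{iθ₂}+r₃ω₃e^{iθ₃}=r₄ω₄e^{iθ₄}.
Eliminating the other unknown: ω₃ = r₂ω₂ sin(θ₄−θ₂) / [r₃ sin(θ₃−θ₄)].
Numerator sine = +0.85264; denominator sine = -0.79441.
Result = 0.0234·9.948·(+0.85264) / (0.0844·(-0.79441)) = -2.9604 rad/s; magnitude 2.9604 rad/s.

2.96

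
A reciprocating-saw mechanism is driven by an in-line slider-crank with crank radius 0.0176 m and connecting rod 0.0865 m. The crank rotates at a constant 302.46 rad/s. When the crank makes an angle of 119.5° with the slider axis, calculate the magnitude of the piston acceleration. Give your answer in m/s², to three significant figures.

962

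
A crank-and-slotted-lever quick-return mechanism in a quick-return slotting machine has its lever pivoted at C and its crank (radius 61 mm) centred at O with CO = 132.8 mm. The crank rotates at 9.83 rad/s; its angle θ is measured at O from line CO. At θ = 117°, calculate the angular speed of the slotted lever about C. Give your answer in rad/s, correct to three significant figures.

0.0304

ω = 9.83 rad/s
Crank pin A relative to C: A = (d + r cosθ, r sinθ); lever angle φ = atan2(r sinθ, d + r cosθ).
Differentiating tanφ: φ̇ = rω(d cosθ + r)/(d² + r² + 2dr cosθ).
d² + r² + 2dr cosθ = |CA|² = 0.0140015 m²;  d cosθ + r = +0.00071006 m.
|ω_lever| = |0.061·9.83·+0.00071006| / 0.0140015 = 0.030409 rad/s.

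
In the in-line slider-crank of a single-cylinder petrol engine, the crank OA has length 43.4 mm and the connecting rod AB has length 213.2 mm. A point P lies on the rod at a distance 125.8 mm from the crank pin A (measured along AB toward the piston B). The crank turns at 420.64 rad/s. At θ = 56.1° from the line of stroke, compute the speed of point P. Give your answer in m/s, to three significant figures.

ω = 420.6 rad/s.  Crank-pin speed |V_A| = rω = 18.256 m/s, perpendicular to OA.
Rod angle: sinφ = −(r/L) sinθ ⇒ φ = -9.727°; ω_rod = −rω cosθ/√(L²−r²sin²θ) = -48.455 rad/s.
V_P = V_A + ω_rod × AP, with AP = 0.1258 m along the rod.
Components: V_Px = −rω sinθ − a·ω_rod·sinφ = -16.182 m/s;  V_Py = rω cosθ + a·ω_rod·cosφ = +4.1741 m/s.
|V_P| = √(V_Px² + V_Py²) = 16.712 m/s.

16.7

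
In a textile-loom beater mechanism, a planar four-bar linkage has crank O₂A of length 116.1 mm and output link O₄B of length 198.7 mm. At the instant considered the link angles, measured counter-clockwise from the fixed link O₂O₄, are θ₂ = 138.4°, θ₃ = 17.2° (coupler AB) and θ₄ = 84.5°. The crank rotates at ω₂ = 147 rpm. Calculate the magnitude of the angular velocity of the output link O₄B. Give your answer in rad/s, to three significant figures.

ω₂ = 15.39 rad/s (from 147 rpm).
Differentiating the loop-closure r₂e^{iθ₂}+r₃e^{iθ₃}=r₁+r₄e^{iθ₄} gives r₂ω₂e^{iθ₂}+r₃ω₃e^{iθ₃}=r₄ω₄e^{iθ₄}.
Eliminating the other unknown: ω₄ = r₂ω₂ sin(θ₂−θ₃) / [r₄ sin(θ₄−θ₃)].
Numerator sine = +0.85536; denominator sine = +0.92254.
Result = 0.1161·15.39·(+0.85536) / (0.1987·(+0.92254)) = +8.3396 rad/s; magnitude 8.3396 rad/s.

8.34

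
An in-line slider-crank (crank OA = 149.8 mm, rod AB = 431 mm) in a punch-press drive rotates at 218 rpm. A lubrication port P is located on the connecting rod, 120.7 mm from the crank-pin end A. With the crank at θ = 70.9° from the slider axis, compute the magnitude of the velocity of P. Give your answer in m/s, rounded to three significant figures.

ω = 22.83 rad/s.  Crank-pin speed |V_A| = rω = 3.4198 m/s, perpendicular to OA.
Rod angle: sinφ = −(r/L) sinθ ⇒ φ = -19.174°; ω_rod = −rω cosθ/√(L²−r²sin²θ) = -2.7488 rad/s.
V_P = V_A + ω_rod × AP, with AP = 0.1207 m along the rod.
Components: V_Px = −rω sinθ − a·ω_rod·sinφ = -3.3405 m/s;  V_Py = rω cosθ + a·ω_rod·cosφ = +0.80564 m/s.
|V_P| = √(V_Px² + V_Py²) = 3.4363 m/s.

3.44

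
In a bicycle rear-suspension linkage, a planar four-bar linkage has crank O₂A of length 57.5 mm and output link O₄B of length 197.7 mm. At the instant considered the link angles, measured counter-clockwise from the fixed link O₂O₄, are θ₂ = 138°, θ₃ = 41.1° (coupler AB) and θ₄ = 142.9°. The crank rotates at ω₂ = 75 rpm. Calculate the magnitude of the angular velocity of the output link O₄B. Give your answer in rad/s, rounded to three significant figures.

ω₂ = 7.854 rad/s (from 75 rpm).
Differentiating the loop-closure r₂e^{iθ₂}+r₃e^{iθ₃}=r₁+r₄e^{iθ₄} gives r₂ω₂e^{iθ₂}+r₃ω₃e^{iθ₃}=r₄ω₄e^{iθ₄}.
Eliminating the other unknown: ω₄ = r₂ω₂ sin(θ₂−θ₃) / [r₄ sin(θ₄−θ₃)].
Numerator sine = +0.99276; denominator sine = +0.97887.
Result = 0.0575·7.854·(+0.99276) / (0.1977·(+0.97887)) = +2.3167 rad/s; magnitude 2.3167 rad/s.

2.32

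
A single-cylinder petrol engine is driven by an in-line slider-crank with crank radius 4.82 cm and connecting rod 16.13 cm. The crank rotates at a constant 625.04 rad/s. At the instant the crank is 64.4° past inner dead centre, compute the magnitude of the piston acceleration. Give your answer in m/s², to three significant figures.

4560

ω = 625 rad/s
x(θ) = r cosθ + √(L² − r² sin²θ); with ω constant, a = ω²·d²x/dθ².
d²x/dθ² = −r cosθ − r²(cos2θ)/√u − r⁴ sin²2θ/(4u^{3/2}),  u = L² − r² sin²θ = 0.0241282 m².
Substituting r = 0.0482 m, L = 0.1613 m, θ = 64.4°: d²x/dθ² = -0.011673 m.
a = ω²·d²x/dθ² = (625)²·(-0.011673) = -4560.5 m/s²;  |a| = 4560.5 m/s².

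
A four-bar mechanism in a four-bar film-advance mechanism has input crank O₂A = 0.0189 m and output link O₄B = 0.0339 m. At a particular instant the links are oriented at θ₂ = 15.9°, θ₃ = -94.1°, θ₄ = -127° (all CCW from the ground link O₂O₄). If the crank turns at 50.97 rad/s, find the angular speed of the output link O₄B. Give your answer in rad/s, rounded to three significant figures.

49.2

ω₂ = 50.97 rad/s
Differentiating the loop-closure r₂e^{iθ₂}+r₃e^{iθ₃}=r₁+r₄e^{iθ₄} gives r₂ω₂e^{iθ₂}+r₃ω₃e^{iθ₃}=r₄ω₄e^{iθ₄}.
Eliminating the other unknown: ω₄ = r₂ω₂ sin(θ₂−θ₃) / [r₄ sin(θ₄−θ₃)].
Numerator sine = +0.93969; denominator sine = -0.54317.
Result = 0.0189·50.97·(+0.93969) / (0.0339·(-0.54317)) = -49.161 rad/s; magnitude 49.161 rad/s.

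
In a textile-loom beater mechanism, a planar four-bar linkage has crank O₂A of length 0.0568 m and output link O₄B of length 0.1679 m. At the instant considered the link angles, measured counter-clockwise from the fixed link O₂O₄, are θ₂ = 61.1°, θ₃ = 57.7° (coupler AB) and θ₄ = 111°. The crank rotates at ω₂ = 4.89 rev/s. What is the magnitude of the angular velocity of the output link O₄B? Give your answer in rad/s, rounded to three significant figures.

ω₂ = 30.72 rad/s (from 4.89 rev/s).
Differentiating the loop-closure r₂e^{iθ₂}+r₃e^{iθ₃}=r₁+r₄e^{iθ₄} gives r₂ω₂e^{iθ₂}+r₃ω₃e^{iθ₃}=r₄ω₄e^{iθ₄}.
Eliminating the other unknown: ω₄ = r₂ω₂ sin(θ₂−θ₃) / [r₄ sin(θ₄−θ₃)].
Numerator sine = +0.05931; denominator sine = +0.80178.
Result = 0.0568·30.72·(+0.05931) / (0.1679·(+0.80178)) = +0.76884 rad/s; magnitude 0.76884 rad/s.

0.769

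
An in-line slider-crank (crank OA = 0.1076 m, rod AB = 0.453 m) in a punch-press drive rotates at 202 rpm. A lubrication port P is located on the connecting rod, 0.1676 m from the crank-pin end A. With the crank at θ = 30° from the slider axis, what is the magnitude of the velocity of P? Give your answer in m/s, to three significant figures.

1.74

ω = 21.15 rad/s.  Crank-pin speed |V_A| = rω = 2.2761 m/s, perpendicular to OA.
Rod angle: sinφ = −(r/L) sinθ ⇒ φ = -6.821°; ω_rod = −rω cosθ/√(L²−r²sin²θ) = -4.3824 rad/s.
V_P = V_A + ω_rod × AP, with AP = 0.1676 m along the rod.
Components: V_Px = −rω sinθ − a·ω_rod·sinφ = -1.2253 m/s;  V_Py = rω cosθ + a·ω_rod·cosφ = +1.2419 m/s.
|V_P| = √(V_Px² + V_Py²) = 1.7446 m/s.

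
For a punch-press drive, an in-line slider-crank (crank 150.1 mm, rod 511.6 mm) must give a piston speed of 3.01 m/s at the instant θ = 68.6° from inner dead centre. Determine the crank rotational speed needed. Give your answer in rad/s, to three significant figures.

For an in-line slider-crank, |v_piston| = rω|sinθ|·[1 + r cosθ/√(L² − r² sin²θ)].
With r = 0.1501 m, L = 0.5116 m, θ = 68.6°: the bracketed kinematic factor |dx/dθ| = 0.1553 m.
ω = v/|dx/dθ| = 3.01/0.1553 = 19.381 rad/s.

19.4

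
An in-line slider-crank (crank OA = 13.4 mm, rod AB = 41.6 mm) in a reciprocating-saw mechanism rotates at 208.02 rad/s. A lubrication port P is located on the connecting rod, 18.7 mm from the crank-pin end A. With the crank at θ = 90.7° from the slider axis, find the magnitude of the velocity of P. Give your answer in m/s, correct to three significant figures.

2.78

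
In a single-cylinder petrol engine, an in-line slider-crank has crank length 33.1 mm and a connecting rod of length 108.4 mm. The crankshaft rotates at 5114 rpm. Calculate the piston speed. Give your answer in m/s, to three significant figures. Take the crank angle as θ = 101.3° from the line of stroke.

16.3

ω = 2π·5114/60 = 535.5 rad/s
For an in-line slider-crank, x = r cosθ + √(L² − r² sin²θ), so v = −rω sinθ·[1 + r cosθ/√(L² − r² sin²θ)].
With r = 0.0331 m, L = 0.1084 m, θ = 101.3°: √(L² − r² sin²θ) = 0.10343 m.
v = −0.0331·535.5·0.98061·[1 + 0.0331·-0.19595/0.10343] = -16.293 m/s.
|v| = 16.293 m/s.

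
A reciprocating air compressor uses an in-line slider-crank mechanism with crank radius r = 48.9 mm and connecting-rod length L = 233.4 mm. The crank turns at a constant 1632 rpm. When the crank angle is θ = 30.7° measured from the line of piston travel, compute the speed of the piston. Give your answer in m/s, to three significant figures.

ω = 2π·1632/60 = 170.9 rad/s
For an in-line slider-crank, x = r cosθ + √(L² − r² sin²θ), so v = −rω sinθ·[1 + r cosθ/√(L² − r² sin²θ)].
With r = 0.0489 m, L = 0.2334 m, θ = 30.7°: √(L² − r² sin²θ) = 0.23206 m.
v = −0.0489·170.9·0.51054·[1 + 0.0489·0.85985/0.23206] = -5.0398 m/s.
|v| = 5.0398 m/s.

5.04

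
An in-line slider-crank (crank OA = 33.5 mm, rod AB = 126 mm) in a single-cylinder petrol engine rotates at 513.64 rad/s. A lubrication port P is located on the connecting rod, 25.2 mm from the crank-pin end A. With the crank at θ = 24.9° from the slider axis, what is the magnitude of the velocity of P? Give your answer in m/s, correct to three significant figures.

14.6

ω = 513.6 rad/s.  Crank-pin speed |V_A| = rω = 17.207 m/s, perpendicular to OA.
Rod angle: sinφ = −(r/L) sinθ ⇒ φ = -6.427°; ω_rod = −rω cosθ/√(L²−r²sin²θ) = -124.65 rad/s.
V_P = V_A + ω_rod × AP, with AP = 0.0252 m along the rod.
Components: V_Px = −rω sinθ − a·ω_rod·sinφ = -7.5964 m/s;  V_Py = rω cosθ + a·ω_rod·cosφ = +12.486 m/s.
|V_P| = √(V_Px² + V_Py²) = 14.615 m/s.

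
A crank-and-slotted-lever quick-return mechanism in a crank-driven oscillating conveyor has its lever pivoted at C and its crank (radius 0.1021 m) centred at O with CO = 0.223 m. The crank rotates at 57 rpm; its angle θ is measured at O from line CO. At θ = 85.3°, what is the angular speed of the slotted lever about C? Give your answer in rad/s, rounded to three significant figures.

ω = 5.969 rad/s (from 57 rpm).
Crank pin A relative to C: A = (d + r cosθ, r sinθ); lever angle φ = atan2(r sinθ, d + r cosθ).
Differentiating tanφ: φ̇ = rω(d cosθ + r)/(d² + r² + 2dr cosθ).
d² + r² + 2dr cosθ = |CA|² = 0.0638846 m²;  d cosθ + r = +0.12037 m.
|ω_lever| = |0.1021·5.969·+0.12037| / 0.0638846 = 1.1483 rad/s.

1.15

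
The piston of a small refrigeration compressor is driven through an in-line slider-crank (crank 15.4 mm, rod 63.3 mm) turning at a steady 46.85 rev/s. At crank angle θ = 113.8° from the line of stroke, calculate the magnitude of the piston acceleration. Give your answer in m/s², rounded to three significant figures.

ω = 2π·46.9 = 294.4 rad/s
x(θ) = r cosθ + √(L² − r² sin²θ); with ω constant, a = ω²·d²x/dθ².
d²x/dθ² = −r cosθ − r²(cos2θ)/√u − r⁴ sin²2θ/(4u^{3/2}),  u = L² − r² sin²θ = 0.00380835 m².
Substituting r = 0.0154 m, L = 0.0633 m, θ = 113.8°: d²x/dθ² = +0.0087733 m.
a = ω²·d²x/dθ² = (294.4)²·(+0.0087733) = +760.23 m/s²;  |a| = 760.23 m/s².

760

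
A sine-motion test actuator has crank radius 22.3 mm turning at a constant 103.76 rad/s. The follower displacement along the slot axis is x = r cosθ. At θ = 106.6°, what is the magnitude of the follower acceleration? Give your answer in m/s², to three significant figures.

68.6

ω = 103.8 rad/s
x = r cosθ ⇒ ẍ = −rω² cosθ (ω constant).
|a| = rω²|cosθ| = 0.0223·(103.8)²·|cos 106.6°| = 68.589 m/s².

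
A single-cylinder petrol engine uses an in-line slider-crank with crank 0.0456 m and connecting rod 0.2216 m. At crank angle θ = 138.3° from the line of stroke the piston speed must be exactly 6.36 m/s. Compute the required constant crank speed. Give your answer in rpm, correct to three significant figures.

2370

For an in-line slider-crank, |v_piston| = rω|sinθ|·[1 + r cosθ/√(L² − r² sin²θ)].
With r = 0.0456 m, L = 0.2216 m, θ = 138.3°: the bracketed kinematic factor |dx/dθ| = 0.02563 m.
ω = v/|dx/dθ| = 6.36/0.02563 = 248.15 rad/s.
N = 60ω/(2π) = 2369.7 rpm.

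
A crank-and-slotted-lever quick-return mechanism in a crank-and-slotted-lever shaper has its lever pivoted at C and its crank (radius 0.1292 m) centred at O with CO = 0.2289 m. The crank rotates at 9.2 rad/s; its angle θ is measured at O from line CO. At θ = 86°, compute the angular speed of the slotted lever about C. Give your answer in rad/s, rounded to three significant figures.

ω = 9.2 rad/s
Crank pin A relative to C: A = (d + r cosθ, r sinθ); lever angle φ = atan2(r sinθ, d + r cosθ).
Differentiating tanφ: φ̇ = rω(d cosθ + r)/(d² + r² + 2dr cosθ).
d² + r² + 2dr cosθ = |CA|² = 0.0732138 m²;  d cosθ + r = +0.14517 m.
|ω_lever| = |0.1292·9.2·+0.14517| / 0.0732138 = 2.3568 rad/s.

2.36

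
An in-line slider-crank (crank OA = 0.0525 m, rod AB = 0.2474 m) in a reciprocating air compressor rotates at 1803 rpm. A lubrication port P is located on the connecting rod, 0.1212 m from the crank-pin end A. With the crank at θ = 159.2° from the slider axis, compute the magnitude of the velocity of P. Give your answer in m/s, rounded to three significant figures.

5.70

ω = 188.8 rad/s.  Crank-pin speed |V_A| = rω = 9.9125 m/s, perpendicular to OA.
Rod angle: sinφ = −(r/L) sinθ ⇒ φ = -4.322°; ω_rod = −rω cosθ/√(L²−r²sin²θ) = +37.562 rad/s.
V_P = V_A + ω_rod × AP, with AP = 0.1212 m along the rod.
Components: V_Px = −rω sinθ − a·ω_rod·sinφ = -3.1769 m/s;  V_Py = rω cosθ + a·ω_rod·cosφ = -4.7269 m/s.
|V_P| = √(V_Px² + V_Py²) = 5.6953 m/s.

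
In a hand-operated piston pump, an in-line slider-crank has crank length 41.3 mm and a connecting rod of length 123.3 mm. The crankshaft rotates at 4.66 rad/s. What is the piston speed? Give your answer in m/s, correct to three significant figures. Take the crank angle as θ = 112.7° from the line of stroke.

0.153

ω = 4.66 rad/s
For an in-line slider-crank, x = r cosθ + √(L² − r² sin²θ), so v = −rω sinθ·[1 + r cosθ/√(L² − r² sin²θ)].
With r = 0.0413 m, L = 0.1233 m, θ = 112.7°: √(L² − r² sin²θ) = 0.11727 m.
v = −0.0413·4.66·0.92254·[1 + 0.0413·-0.38591/0.11727] = -0.15342 m/s.
|v| = 0.15342 m/s.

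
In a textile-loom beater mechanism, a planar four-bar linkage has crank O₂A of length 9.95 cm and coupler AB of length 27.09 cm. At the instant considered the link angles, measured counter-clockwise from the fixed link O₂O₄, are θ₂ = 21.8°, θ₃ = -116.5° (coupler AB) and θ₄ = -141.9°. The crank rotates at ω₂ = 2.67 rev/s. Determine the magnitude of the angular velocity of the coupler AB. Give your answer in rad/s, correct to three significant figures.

ω₂ = 16.78 rad/s (from 2.67 rev/s).
Differentiating the loop-closure r₂e^{iθ₂}+r₃e^{iθ₃}=r₁+r₄e^{iθ₄} gives r₂ω₂e^{iθ₂}+r₃ω₃e^{iθ₃}=r₄ω₄e^{iθ₄}.
Eliminating the other unknown: ω₃ = r₂ω₂ sin(θ₄−θ₂) / [r₃ sin(θ₃−θ₄)].
Numerator sine = -0.28067; denominator sine = +0.42894.
Result = 0.0995·16.78·(-0.28067) / (0.2709·(+0.42894)) = -4.0319 rad/s; magnitude 4.0319 rad/s.

4.03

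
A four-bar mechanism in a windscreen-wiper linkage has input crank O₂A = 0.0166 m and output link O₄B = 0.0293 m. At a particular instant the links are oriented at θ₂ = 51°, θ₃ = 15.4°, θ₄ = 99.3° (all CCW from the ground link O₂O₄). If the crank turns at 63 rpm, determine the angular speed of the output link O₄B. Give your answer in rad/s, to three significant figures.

2.19

ω₂ = 6.597 rad/s (from 63 rpm).
Differentiating the loop-closure r₂e^{iθ₂}+r₃e^{iθ₃}=r₁+r₄e^{iθ₄} gives r₂ω₂e^{iθ₂}+r₃ω₃e^{iθ₃}=r₄ω₄e^{iθ₄}.
Eliminating the other unknown: ω₄ = r₂ω₂ sin(θ₂−θ₃) / [r₄ sin(θ₄−θ₃)].
Numerator sine = +0.58212; denominator sine = +0.99434.
Result = 0.0166·6.597·(+0.58212) / (0.0293·(+0.99434)) = +2.1882 rad/s; magnitude 2.1882 rad/s.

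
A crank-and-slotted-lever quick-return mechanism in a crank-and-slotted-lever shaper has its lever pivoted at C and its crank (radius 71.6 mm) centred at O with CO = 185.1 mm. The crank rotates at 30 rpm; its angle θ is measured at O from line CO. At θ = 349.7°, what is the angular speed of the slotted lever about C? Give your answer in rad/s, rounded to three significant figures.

0.872

ω = 3.142 rad/s (from 30 rpm).
Crank pin A relative to C: A = (d + r cosθ, r sinθ); lever angle φ = atan2(r sinθ, d + r cosθ).
Differentiating tanφ: φ̇ = rω(d cosθ + r)/(d² + r² + 2dr cosθ).
d² + r² + 2dr cosθ = |CA|² = 0.0654677 m²;  d cosθ + r = +0.25372 m.
|ω_lever| = |0.0716·3.142·+0.25372| / 0.0654677 = 0.87174 rad/s.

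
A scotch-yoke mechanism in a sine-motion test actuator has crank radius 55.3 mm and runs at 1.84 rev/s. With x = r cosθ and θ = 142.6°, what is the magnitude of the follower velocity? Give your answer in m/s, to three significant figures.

0.388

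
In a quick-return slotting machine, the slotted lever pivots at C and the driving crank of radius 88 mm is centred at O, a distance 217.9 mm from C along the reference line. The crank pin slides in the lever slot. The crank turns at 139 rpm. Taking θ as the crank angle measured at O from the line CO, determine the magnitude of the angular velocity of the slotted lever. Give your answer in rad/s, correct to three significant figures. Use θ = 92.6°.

1.87

ω = 14.56 rad/s (from 139 rpm).
Crank pin A relative to C: A = (d + r cosθ, r sinθ); lever angle φ = atan2(r sinθ, d + r cosθ).
Differentiating tanφ: φ̇ = rω(d cosθ + r)/(d² + r² + 2dr cosθ).
d² + r² + 2dr cosθ = |CA|² = 0.0534847 m²;  d cosθ + r = +0.078115 m.
|ω_lever| = |0.088·14.56·+0.078115| / 0.0534847 = 1.8708 rad/s.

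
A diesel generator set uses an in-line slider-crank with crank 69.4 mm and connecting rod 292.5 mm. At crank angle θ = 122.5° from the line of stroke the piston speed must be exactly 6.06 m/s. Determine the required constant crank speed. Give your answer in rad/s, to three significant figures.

For an in-line slider-crank, |v_piston| = rω|sinθ|·[1 + r cosθ/√(L² − r² sin²θ)].
With r = 0.0694 m, L = 0.2925 m, θ = 122.5°: the bracketed kinematic factor |dx/dθ| = 0.050916 m.
ω = v/|dx/dθ| = 6.06/0.050916 = 119.02 rad/s.

119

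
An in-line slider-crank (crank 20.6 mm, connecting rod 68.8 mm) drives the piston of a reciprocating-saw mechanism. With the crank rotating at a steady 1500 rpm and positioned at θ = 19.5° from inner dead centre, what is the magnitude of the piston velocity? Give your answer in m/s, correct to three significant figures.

1.39

ω = 2π·1500/60 = 157.1 rad/s
For an in-line slider-crank, x = r cosθ + √(L² − r² sin²θ), so v = −rω sinθ·[1 + r cosθ/√(L² − r² sin²θ)].
With r = 0.0206 m, L = 0.0688 m, θ = 19.5°: √(L² − r² sin²θ) = 0.068455 m.
v = −0.0206·157.1·0.33381·[1 + 0.0206·0.94264/0.068455] = -1.3865 m/s.
|v| = 1.3865 m/s.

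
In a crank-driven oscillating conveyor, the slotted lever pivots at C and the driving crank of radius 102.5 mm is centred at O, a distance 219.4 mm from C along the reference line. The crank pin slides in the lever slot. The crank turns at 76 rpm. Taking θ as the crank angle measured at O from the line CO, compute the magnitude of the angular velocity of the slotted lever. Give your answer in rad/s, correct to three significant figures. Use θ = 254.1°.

0.747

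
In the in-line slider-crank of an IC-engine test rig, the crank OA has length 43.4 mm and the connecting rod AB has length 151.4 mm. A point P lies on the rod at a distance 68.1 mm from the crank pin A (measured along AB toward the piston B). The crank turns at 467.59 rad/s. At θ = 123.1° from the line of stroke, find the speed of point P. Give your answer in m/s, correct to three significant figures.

16.9

ω = 467.6 rad/s.  Crank-pin speed |V_A| = rω = 20.293 m/s, perpendicular to OA.
Rod angle: sinφ = −(r/L) sinθ ⇒ φ = -13.895°; ω_rod = −rω cosθ/√(L²−r²sin²θ) = +75.405 rad/s.
V_P = V_A + ω_rod × AP, with AP = 0.0681 m along the rod.
Components: V_Px = −rω sinθ − a·ω_rod·sinφ = -15.767 m/s;  V_Py = rω cosθ + a·ω_rod·cosφ = -6.0974 m/s.
|V_P| = √(V_Px² + V_Py²) = 16.905 m/s.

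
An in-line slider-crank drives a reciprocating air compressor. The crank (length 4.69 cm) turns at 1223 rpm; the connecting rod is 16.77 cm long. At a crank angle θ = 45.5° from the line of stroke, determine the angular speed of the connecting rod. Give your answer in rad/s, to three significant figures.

25.6

ω = 128.1 rad/s (converted from 1223 rpm).
The rod makes angle φ with the slider axis where L sinφ = r sinθ; differentiating, L cosφ·φ̇ = r ω cosθ.
L cosφ = √(L² − r² sin²θ) = 0.16433 m.
|ω_rod| = r ω |cosθ| / √(L² − r² sin²θ) = 0.0469·128.1·0.70091/0.16433 = 25.62 rad/s.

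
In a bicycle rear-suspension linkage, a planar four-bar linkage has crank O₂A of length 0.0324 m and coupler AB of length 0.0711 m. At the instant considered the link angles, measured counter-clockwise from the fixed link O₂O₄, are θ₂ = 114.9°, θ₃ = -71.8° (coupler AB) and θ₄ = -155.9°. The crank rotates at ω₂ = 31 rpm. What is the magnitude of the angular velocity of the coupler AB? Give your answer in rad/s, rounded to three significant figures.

1.49

ω₂ = 3.246 rad/s (from 31 rpm).
Differentiating the loop-closure r₂e^{iθ₂}+r₃e^{iθ₃}=r₁+r₄e^{iθ₄} gives r₂ω₂e^{iθ₂}+r₃ω₃e^{iθ₃}=r₄ω₄e^{iθ₄}.
Eliminating the other unknown: ω₃ = r₂ω₂ sin(θ₄−θ₂) / [r₃ sin(θ₃−θ₄)].
Numerator sine = +0.99990; denominator sine = +0.99470.
Result = 0.0324·3.246·(+0.99990) / (0.0711·(+0.99470)) = +1.4871 rad/s; magnitude 1.4871 rad/s.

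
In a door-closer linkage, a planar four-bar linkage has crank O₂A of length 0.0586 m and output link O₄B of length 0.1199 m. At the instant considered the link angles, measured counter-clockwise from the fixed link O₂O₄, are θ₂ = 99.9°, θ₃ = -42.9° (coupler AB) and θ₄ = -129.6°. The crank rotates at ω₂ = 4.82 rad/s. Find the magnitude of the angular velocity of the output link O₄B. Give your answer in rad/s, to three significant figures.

1.43

ω₂ = 4.82 rad/s
Differentiating the loop-closure r₂e^{iθ₂}+r₃e^{iθ₃}=r₁+r₄e^{iθ₄} gives r₂ω₂e^{iθ₂}+r₃ω₃e^{iθ₃}=r₄ω₄e^{iθ₄}.
Eliminating the other unknown: ω₄ = r₂ω₂ sin(θ₂−θ₃) / [r₄ sin(θ₄−θ₃)].
Numerator sine = +0.60460; denominator sine = -0.99834.
Result = 0.0586·4.82·(+0.60460) / (0.1199·(-0.99834)) = -1.4266 rad/s; magnitude 1.4266 rad/s.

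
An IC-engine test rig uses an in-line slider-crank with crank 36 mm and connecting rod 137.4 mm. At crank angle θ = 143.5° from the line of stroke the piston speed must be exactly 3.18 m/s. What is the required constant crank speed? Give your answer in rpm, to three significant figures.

1800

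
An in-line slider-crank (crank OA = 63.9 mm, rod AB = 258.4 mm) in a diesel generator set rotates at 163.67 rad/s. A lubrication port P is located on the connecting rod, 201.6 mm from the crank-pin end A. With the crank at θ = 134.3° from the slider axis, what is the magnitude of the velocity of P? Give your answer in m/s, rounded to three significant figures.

6.66

ω = 163.7 rad/s.  Crank-pin speed |V_A| = rω = 10.459 m/s, perpendicular to OA.
Rod angle: sinφ = −(r/L) sinθ ⇒ φ = -10.194°; ω_rod = −rω cosθ/√(L²−r²sin²θ) = +28.721 rad/s.
V_P = V_A + ω_rod × AP, with AP = 0.2016 m along the rod.
Components: V_Px = −rω sinθ − a·ω_rod·sinφ = -6.4603 m/s;  V_Py = rω cosθ + a·ω_rod·cosφ = -1.6056 m/s.
|V_P| = √(V_Px² + V_Py²) = 6.6568 m/s.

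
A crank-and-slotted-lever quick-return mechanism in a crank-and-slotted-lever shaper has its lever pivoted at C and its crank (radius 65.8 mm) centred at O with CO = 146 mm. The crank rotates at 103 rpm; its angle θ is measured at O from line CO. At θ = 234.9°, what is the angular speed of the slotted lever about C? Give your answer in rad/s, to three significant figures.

ω = 10.79 rad/s (from 103 rpm).
Crank pin A relative to C: A = (d + r cosθ, r sinθ); lever angle φ = atan2(r sinθ, d + r cosθ).
Differentiating tanφ: φ̇ = rω(d cosθ + r)/(d² + r² + 2dr cosθ).
d² + r² + 2dr cosθ = |CA|² = 0.0145977 m²;  d cosθ + r = -0.018151 m.
|ω_lever| = |0.0658·10.79·-0.018151| / 0.0145977 = 0.88247 rad/s.

0.882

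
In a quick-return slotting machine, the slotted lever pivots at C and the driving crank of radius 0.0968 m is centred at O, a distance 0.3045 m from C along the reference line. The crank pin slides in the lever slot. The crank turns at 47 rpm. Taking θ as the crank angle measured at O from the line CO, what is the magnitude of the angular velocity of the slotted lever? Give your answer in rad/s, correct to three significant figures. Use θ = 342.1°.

ω = 4.922 rad/s (from 47 rpm).
Crank pin A relative to C: A = (d + r cosθ, r sinθ); lever angle φ = atan2(r sinθ, d + r cosθ).
Differentiating tanφ: φ̇ = rω(d cosθ + r)/(d² + r² + 2dr cosθ).
d² + r² + 2dr cosθ = |CA|² = 0.158188 m²;  d cosθ + r = +0.38656 m.
|ω_lever| = |0.0968·4.922·+0.38656| / 0.158188 = 1.1642 rad/s.

1.16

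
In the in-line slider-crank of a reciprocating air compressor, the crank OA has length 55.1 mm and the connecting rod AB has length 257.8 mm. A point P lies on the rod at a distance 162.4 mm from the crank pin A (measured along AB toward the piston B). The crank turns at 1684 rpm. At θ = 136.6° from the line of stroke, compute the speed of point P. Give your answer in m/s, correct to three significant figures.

6.56

ω = 176.3 rad/s.  Crank-pin speed |V_A| = rω = 9.7168 m/s, perpendicular to OA.
Rod angle: sinφ = −(r/L) sinθ ⇒ φ = -8.445°; ω_rod = −rω cosθ/√(L²−r²sin²θ) = +27.686 rad/s.
V_P = V_A + ω_rod × AP, with AP = 0.1624 m along the rod.
Components: V_Px = −rω sinθ − a·ω_rod·sinφ = -6.016 m/s;  V_Py = rω cosθ + a·ω_rod·cosφ = -2.6126 m/s.
|V_P| = √(V_Px² + V_Py²) = 6.5588 m/s.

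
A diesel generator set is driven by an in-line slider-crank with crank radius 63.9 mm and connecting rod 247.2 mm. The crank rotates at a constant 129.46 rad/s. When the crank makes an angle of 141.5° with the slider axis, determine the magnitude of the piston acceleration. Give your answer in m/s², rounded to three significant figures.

ω = 129.5 rad/s
x(θ) = r cosθ + √(L² − r² sin²θ); with ω constant, a = ω²·d²x/dθ².
d²x/dθ² = −r cosθ − r²(cos2θ)/√u − r⁴ sin²2θ/(4u^{3/2}),  u = L² − r² sin²θ = 0.0595255 m².
Substituting r = 0.0639 m, L = 0.2472 m, θ = 141.5°: d²x/dθ² = +0.045971 m.
a = ω²·d²x/dθ² = (129.5)²·(+0.045971) = +770.48 m/s²;  |a| = 770.48 m/s².

770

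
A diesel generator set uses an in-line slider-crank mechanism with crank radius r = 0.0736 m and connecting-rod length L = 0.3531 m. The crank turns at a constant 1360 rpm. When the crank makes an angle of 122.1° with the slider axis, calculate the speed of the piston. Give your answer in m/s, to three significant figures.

7.88

ω = 2π·1360/60 = 142.4 rad/s
For an in-line slider-crank, x = r cosθ + √(L² − r² sin²θ), so v = −rω sinθ·[1 + r cosθ/√(L² − r² sin²θ)].
With r = 0.0736 m, L = 0.3531 m, θ = 122.1°: √(L² − r² sin²θ) = 0.34755 m.
v = −0.0736·142.4·0.84712·[1 + 0.0736·-0.53140/0.34755] = -7.8803 m/s.
|v| = 7.8803 m/s.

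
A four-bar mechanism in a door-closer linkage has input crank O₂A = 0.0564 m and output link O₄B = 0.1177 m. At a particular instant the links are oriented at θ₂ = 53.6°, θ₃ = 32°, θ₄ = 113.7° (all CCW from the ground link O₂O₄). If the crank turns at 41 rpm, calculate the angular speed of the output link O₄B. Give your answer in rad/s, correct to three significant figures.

ω₂ = 4.294 rad/s (from 41 rpm).
Differentiating the loop-closure r₂e^{iθ₂}+r₃e^{iθ₃}=r₁+r₄e^{iθ₄} gives r₂ω₂e^{iθ₂}+r₃ω₃e^{iθ₃}=r₄ω₄e^{iθ₄}.
Eliminating the other unknown: ω₄ = r₂ω₂ sin(θ₂−θ₃) / [r₄ sin(θ₄−θ₃)].
Numerator sine = +0.36812; denominator sine = +0.98953.
Result = 0.0564·4.294·(+0.36812) / (0.1177·(+0.98953)) = +0.76539 rad/s; magnitude 0.76539 rad/s.

0.765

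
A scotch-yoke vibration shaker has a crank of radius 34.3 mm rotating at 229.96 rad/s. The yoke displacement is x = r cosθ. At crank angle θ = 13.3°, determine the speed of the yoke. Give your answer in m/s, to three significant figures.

ω = 230 rad/s
x = r cosθ ⇒ ẋ = −rω sinθ.
|v| = rω|sinθ| = 0.0343·230·|sin 13.3°| = 1.8145 m/s.

1.81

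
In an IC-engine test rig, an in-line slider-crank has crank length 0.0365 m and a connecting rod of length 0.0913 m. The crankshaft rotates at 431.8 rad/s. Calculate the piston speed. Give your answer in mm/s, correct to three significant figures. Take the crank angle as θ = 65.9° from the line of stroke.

16900

ω = 431.8 rad/s
For an in-line slider-crank, x = r cosθ + √(L² − r² sin²θ), so v = −rω sinθ·[1 + r cosθ/√(L² − r² sin²θ)].
With r = 0.0365 m, L = 0.0913 m, θ = 65.9°: √(L² − r² sin²θ) = 0.085003 m.
v = −0.0365·431.8·0.91283·[1 + 0.0365·0.40833/0.085003] = -16.909 m/s.
|v| = 16.909 m/s = 16909 mm/s.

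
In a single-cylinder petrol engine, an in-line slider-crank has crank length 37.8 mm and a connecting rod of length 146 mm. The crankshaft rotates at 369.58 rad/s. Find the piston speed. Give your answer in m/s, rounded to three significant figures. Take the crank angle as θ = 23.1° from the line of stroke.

ω = 369.6 rad/s
For an in-line slider-crank, x = r cosθ + √(L² − r² sin²θ), so v = −rω sinθ·[1 + r cosθ/√(L² − r² sin²θ)].
With r = 0.0378 m, L = 0.146 m, θ = 23.1°: √(L² − r² sin²θ) = 0.14524 m.
v = −0.0378·369.6·0.39234·[1 + 0.0378·0.91982/0.14524] = -6.7931 m/s.
|v| = 6.7931 m/s.

6.79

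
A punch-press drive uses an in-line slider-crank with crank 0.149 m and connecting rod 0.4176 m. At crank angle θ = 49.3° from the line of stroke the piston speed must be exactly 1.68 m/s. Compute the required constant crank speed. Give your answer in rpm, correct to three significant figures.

For an in-line slider-crank, |v_piston| = rω|sinθ|·[1 + r cosθ/√(L² − r² sin²θ)].
With r = 0.149 m, L = 0.4176 m, θ = 49.3°: the bracketed kinematic factor |dx/dθ| = 0.14026 m.
ω = v/|dx/dθ| = 1.68/0.14026 = 11.978 rad/s.
N = 60ω/(2π) = 114.38 rpm.

114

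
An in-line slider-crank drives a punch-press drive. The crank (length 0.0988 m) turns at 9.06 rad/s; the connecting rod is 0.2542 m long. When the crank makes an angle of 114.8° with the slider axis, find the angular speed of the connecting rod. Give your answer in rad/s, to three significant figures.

ω = 9.06 rad/s
The rod makes angle φ with the slider axis where L sinφ = r sinθ; differentiating, L cosφ·φ̇ = r ω cosθ.
L cosφ = √(L² − r² sin²θ) = 0.23785 m.
|ω_rod| = r ω |cosθ| / √(L² − r² sin²θ) = 0.0988·9.06·0.41945/0.23785 = 1.5786 rad/s.

1.58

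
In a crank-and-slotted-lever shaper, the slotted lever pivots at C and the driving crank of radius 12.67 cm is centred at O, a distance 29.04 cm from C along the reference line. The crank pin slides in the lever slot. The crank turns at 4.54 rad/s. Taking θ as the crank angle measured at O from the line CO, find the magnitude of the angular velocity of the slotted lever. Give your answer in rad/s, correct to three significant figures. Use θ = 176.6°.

3.49

ω = 4.54 rad/s
Crank pin A relative to C: A = (d + r cosθ, r sinθ); lever angle φ = atan2(r sinθ, d + r cosθ).
Differentiating tanφ: φ̇ = rω(d cosθ + r)/(d² + r² + 2dr cosθ).
d² + r² + 2dr cosθ = |CA|² = 0.0269272 m²;  d cosθ + r = -0.16319 m.
|ω_lever| = |0.1267·4.54·-0.16319| / 0.0269272 = 3.486 rad/s.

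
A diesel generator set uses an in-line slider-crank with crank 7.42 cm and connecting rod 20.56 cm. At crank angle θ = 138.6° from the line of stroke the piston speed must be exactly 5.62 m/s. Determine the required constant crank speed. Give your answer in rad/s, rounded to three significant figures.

For an in-line slider-crank, |v_piston| = rω|sinθ|·[1 + r cosθ/√(L² − r² sin²θ)].
With r = 0.0742 m, L = 0.2056 m, θ = 138.6°: the bracketed kinematic factor |dx/dθ| = 0.03539 m.
ω = v/|dx/dθ| = 5.62/0.03539 = 158.8 rad/s.

159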